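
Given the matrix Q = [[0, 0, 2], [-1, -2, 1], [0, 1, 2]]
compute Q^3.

Q^2 = [[0, 2, 4], [2, 5, -2], [-1, 0, 5]]
Q^3 = [[-2, 0, 10], [-5, -12, 5], [0, 5, 8]]

[[-2, 0, 10], [-5, -12, 5], [0, 5, 8]]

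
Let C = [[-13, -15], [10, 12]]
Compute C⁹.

[[-60073, -60585], [40390, 40902]]

tr C = -1 and det C = -6, so the characteristic polynomial is λ² − (-1)λ + (-6) with roots -3 and 2.
Eigenvectors give P = [[3, -1], [-2, 1]] with P⁻¹ = [[1, 1], [2, 3]], and C = P·diag(-3, 2)·P⁻¹.
Then C⁹ = P·diag(-19683, 512)·P⁻¹ = [[-59049, -512], [39366, 512]] · [[1, 1], [2, 3]] = [[-60073, -60585], [40390, 40902]].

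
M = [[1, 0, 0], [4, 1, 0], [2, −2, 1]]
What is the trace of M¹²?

3

M = I + N where N = [[0, 0, 0], [4, 0, 0], [2, −2, 0]] is strictly lower-triangular, so N³ = 0.
(I + N)¹² = I + 12·N + 66·N² = [[1, 0, 0], [48, 1, 0], [−504, −24, 1]].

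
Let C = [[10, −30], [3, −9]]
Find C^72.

C² = C (a projection; rank 1, trace 1), so C^72 = C.

[[10, −30], [3, −9]]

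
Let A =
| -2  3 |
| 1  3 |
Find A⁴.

[[52, 57], [19, 147]]

A² = [[7, 3], [1, 12]]
A³ = [[-11, 30], [10, 39]]
A⁴ = [[52, 57], [19, 147]]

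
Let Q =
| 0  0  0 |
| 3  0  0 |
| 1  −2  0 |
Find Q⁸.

[[0, 0, 0], [0, 0, 0], [0, 0, 0]]

Q is strictly triangular, hence nilpotent: Q³ = 0, so Q⁸ = 0.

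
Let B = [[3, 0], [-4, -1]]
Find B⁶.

tr B = 2 and det B = -3, so the characteristic polynomial is λ² − (2)λ + (-3) with roots 3 and -1.
Eigenvectors give P = [[-1, 0], [1, 1]] with P⁻¹ = [[-1, 0], [1, 1]], and B = P·diag(3, -1)·P⁻¹.
Then B⁶ = P·diag(729, 1)·P⁻¹ = [[-729, 0], [729, 1]] · [[-1, 0], [1, 1]] = [[729, 0], [-728, 1]].

[[729, 0], [-728, 1]]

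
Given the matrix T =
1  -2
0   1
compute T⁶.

T = I + N where N = [[0, -2], [0, 0]] is strictly upper-triangular, so N² = 0.
(I + N)⁶ = I + 6·N = [[1, -12], [0, 1]].

[[1, -12], [0, 1]]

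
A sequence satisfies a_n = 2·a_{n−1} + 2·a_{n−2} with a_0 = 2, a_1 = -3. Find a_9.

-3760

With companion matrix Q = [[2, 2], [1, 0]], [a_n, a_{n−1}]ᵀ = Q·[a_{n−1}, a_{n−2}]ᵀ, so [a_9, a_8]ᵀ = Q⁸·[a_1, a_0]ᵀ.
Q⁸ = [[2448, 1792], [896, 656]], giving [a_9, a_8]ᵀ = [[-3760], [-1376]].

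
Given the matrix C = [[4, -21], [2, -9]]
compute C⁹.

[[114514, -402591], [38342, -134709]]

tr C = -5 and det C = 6, so the characteristic polynomial is λ² − (-5)λ + (6) with roots -2 and -3.
Eigenvectors give P = [[7, 3], [2, 1]] with P⁻¹ = [[1, -3], [-2, 7]], and C = P·diag(-2, -3)·P⁻¹.
Then C⁹ = P·diag(-512, -19683)·P⁻¹ = [[-3584, -59049], [-1024, -19683]] · [[1, -3], [-2, 7]] = [[114514, -402591], [38342, -134709]].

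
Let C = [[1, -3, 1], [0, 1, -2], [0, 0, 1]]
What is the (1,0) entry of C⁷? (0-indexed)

C = I + N where N = [[0, -3, 1], [0, 0, -2], [0, 0, 0]] is strictly upper-triangular, so N³ = 0.
(I + N)⁷ = I + 7·N + 21·N² = [[1, -21, 133], [0, 1, -14], [0, 0, 1]].

0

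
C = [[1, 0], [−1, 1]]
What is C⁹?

[[1, 0], [−9, 1]]

C = I + N where N = [[0, 0], [−1, 0]] is strictly lower-triangular, so N² = 0.
(I + N)⁹ = I + 9·N = [[1, 0], [−9, 1]].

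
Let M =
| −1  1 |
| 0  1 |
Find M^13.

[[−1, 1], [0, 1]]

M² = I (check: tr M = 0 and det M = −1), so M^13 = M since 13 is odd.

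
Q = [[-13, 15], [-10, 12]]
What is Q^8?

[[19171, -18915], [12610, -12354]]

tr Q = -1 and det Q = -6, so the characteristic polynomial is λ² − (-1)λ + (-6) with roots 2 and -3.
Eigenvectors give P = [[-1, 3], [-1, 2]] with P⁻¹ = [[2, -3], [1, -1]], and Q = P·diag(2, -3)·P⁻¹.
Then Q^8 = P·diag(256, 6561)·P⁻¹ = [[-256, 19683], [-256, 13122]] · [[2, -3], [1, -1]] = [[19171, -18915], [12610, -12354]].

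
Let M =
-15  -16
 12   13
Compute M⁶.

tr M = -2 and det M = -3, so the characteristic polynomial is λ² − (-2)λ + (-3) with roots -3 and 1.
Eigenvectors give P = [[4, 1], [-3, -1]] with P⁻¹ = [[1, 1], [-3, -4]], and M = P·diag(-3, 1)·P⁻¹.
Then M⁶ = P·diag(729, 1)·P⁻¹ = [[2916, 1], [-2187, -1]] · [[1, 1], [-3, -4]] = [[2913, 2912], [-2184, -2183]].

[[2913, 2912], [-2184, -2183]]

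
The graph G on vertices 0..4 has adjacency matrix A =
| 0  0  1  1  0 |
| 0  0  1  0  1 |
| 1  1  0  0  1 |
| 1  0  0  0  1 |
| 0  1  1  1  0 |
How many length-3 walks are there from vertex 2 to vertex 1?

4

The number of length-3 walks from vertex 2 to vertex 1 is entry (2,1) of A³, where A is the adjacency matrix.
A² = [[2, 1, 0, 0, 2], [1, 2, 1, 1, 1], [0, 1, 3, 2, 1], [0, 1, 2, 2, 0], [2, 1, 1, 0, 3]]
A³ = [[0, 2, 5, 4, 1], [2, 2, 4, 2, 4], [5, 4, 2, 1, 6], [4, 2, 1, 0, 5], [1, 4, 6, 5, 2]]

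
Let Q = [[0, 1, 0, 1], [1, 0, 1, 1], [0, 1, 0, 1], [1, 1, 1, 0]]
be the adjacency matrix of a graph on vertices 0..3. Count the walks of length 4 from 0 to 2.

The number of length-4 walks from vertex 0 to vertex 2 is entry (0,2) of Q⁴, where Q is the adjacency matrix.
Q² = [[2, 1, 2, 1], [1, 3, 1, 2], [2, 1, 2, 1], [1, 2, 1, 3]]
Q³ = [[2, 5, 2, 5], [5, 4, 5, 5], [2, 5, 2, 5], [5, 5, 5, 4]]
Q⁴ = [[10, 9, 10, 9], [9, 15, 9, 14], [10, 9, 10, 9], [9, 14, 9, 15]]

10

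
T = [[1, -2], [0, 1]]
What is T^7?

[[1, -14], [0, 1]]

T = I + N where N = [[0, -2], [0, 0]] is strictly upper-triangular, so N^2 = 0.
(I + N)^7 = I + 7·N = [[1, -14], [0, 1]].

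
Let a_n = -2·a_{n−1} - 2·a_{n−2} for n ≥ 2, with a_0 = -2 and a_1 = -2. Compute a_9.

With companion matrix Q = [[-2, -2], [1, 0]], [a_n, a_{n−1}]ᵀ = Q·[a_{n−1}, a_{n−2}]ᵀ, so [a_9, a_8]ᵀ = Q^8·[a_1, a_0]ᵀ.
Q^8 = [[16, 0], [0, 16]], giving [a_9, a_8]ᵀ = [[-32], [-32]].

-32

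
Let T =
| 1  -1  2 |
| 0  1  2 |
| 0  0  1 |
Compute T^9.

[[1, -9, -54], [0, 1, 18], [0, 0, 1]]

T = I + N where N = [[0, -1, 2], [0, 0, 2], [0, 0, 0]] is strictly upper-triangular, so N^3 = 0.
(I + N)^9 = I + 9·N + 36·N^2 = [[1, -9, -54], [0, 1, 18], [0, 0, 1]].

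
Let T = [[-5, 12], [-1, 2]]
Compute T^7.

tr T = -3 and det T = 2, so the characteristic polynomial is λ² − (-3)λ + (2) with roots -1 and -2.
Eigenvectors give P = [[-3, -4], [-1, -1]] with P⁻¹ = [[1, -4], [-1, 3]], and T = P·diag(-1, -2)·P⁻¹.
Then T^7 = P·diag(-1, -128)·P⁻¹ = [[3, 512], [1, 128]] · [[1, -4], [-1, 3]] = [[-509, 1524], [-127, 380]].

[[-509, 1524], [-127, 380]]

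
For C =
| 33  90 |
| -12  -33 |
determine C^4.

[[81, 0], [0, 81]]

tr C = 0 and det C = -9, so the characteristic polynomial is λ² − (0)λ + (-9) with roots -3 and 3.
Eigenvectors give P = [[-5, -3], [2, 1]] with P⁻¹ = [[1, 3], [-2, -5]], and C = P·diag(-3, 3)·P⁻¹.
Then C^4 = P·diag(81, 81)·P⁻¹ = [[-405, -243], [162, 81]] · [[1, 3], [-2, -5]] = [[81, 0], [0, 81]].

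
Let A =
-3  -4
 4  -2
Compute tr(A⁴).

A² = [[-7, 20], [-20, -12]]
A³ = [[101, -12], [12, 104]]
A⁴ = [[-351, -380], [380, -256]]

-607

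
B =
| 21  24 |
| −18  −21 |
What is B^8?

tr B = 0 and det B = −9, so the characteristic polynomial is λ² − (0)λ + (−9) with roots −3 and 3.
Eigenvectors give P = [[−1, −4], [1, 3]] with P⁻¹ = [[3, 4], [−1, −1]], and B = P·diag(−3, 3)·P⁻¹.
Then B^8 = P·diag(6561, 6561)·P⁻¹ = [[−6561, −26244], [6561, 19683]] · [[3, 4], [−1, −1]] = [[6561, 0], [0, 6561]].

[[6561, 0], [0, 6561]]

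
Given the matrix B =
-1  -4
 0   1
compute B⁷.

[[-1, -4], [0, 1]]

B² = I (check: tr B = 0 and det B = -1), so B⁷ = B since 7 is odd.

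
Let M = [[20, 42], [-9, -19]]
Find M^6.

[[442, 882], [-189, -377]]

tr M = 1 and det M = -2, so the characteristic polynomial is λ² − (1)λ + (-2) with roots -1 and 2.
Eigenvectors give P = [[-2, 7], [1, -3]] with P⁻¹ = [[3, 7], [1, 2]], and M = P·diag(-1, 2)·P⁻¹.
Then M^6 = P·diag(1, 64)·P⁻¹ = [[-2, 448], [1, -192]] · [[3, 7], [1, 2]] = [[442, 882], [-189, -377]].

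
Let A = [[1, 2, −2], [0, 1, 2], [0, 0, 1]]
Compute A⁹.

A = I + N where N = [[0, 2, −2], [0, 0, 2], [0, 0, 0]] is strictly upper-triangular, so N³ = 0.
(I + N)⁹ = I + 9·N + 36·N² = [[1, 18, 126], [0, 1, 18], [0, 0, 1]].

[[1, 18, 126], [0, 1, 18], [0, 0, 1]]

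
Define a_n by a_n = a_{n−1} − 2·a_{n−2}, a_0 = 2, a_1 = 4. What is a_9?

−56

With companion matrix C = [[1, −2], [1, 0]], [a_n, a_{n−1}]ᵀ = C·[a_{n−1}, a_{n−2}]ᵀ, so [a_9, a_8]ᵀ = C⁸·[a_1, a_0]ᵀ.
C⁸ = [[−17, 6], [−3, −14]], giving [a_9, a_8]ᵀ = [[−56], [−40]].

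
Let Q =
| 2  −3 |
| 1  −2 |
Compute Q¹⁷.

Q² = I (check: tr Q = 0 and det Q = −1), so Q¹⁷ = Q since 17 is odd.

[[2, −3], [1, −2]]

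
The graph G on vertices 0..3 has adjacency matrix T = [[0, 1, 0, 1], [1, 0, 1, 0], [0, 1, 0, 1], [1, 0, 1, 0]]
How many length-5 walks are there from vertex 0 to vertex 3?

16

The number of length-5 walks from vertex 0 to vertex 3 is entry (0,3) of T⁵, where T is the adjacency matrix.
T² = [[2, 0, 2, 0], [0, 2, 0, 2], [2, 0, 2, 0], [0, 2, 0, 2]]
T³ = [[0, 4, 0, 4], [4, 0, 4, 0], [0, 4, 0, 4], [4, 0, 4, 0]]
T⁴ = [[8, 0, 8, 0], [0, 8, 0, 8], [8, 0, 8, 0], [0, 8, 0, 8]]
T⁵ = [[0, 16, 0, 16], [16, 0, 16, 0], [0, 16, 0, 16], [16, 0, 16, 0]]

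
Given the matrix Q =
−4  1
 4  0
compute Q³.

Q² = [[20, −4], [−16, 4]]
Q³ = [[−96, 20], [80, −16]]

[[−96, 20], [80, −16]]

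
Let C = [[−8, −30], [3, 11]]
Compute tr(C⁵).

33

tr C = 3 and det C = 2, so the characteristic polynomial is λ² − (3)λ + (2) with roots 2 and 1.
Eigenvectors give P = [[3, 10], [−1, −3]] with P⁻¹ = [[−3, −10], [1, 3]], and C = P·diag(2, 1)·P⁻¹.
Then C⁵ = P·diag(32, 1)·P⁻¹ = [[96, 10], [−32, −3]] · [[−3, −10], [1, 3]] = [[−278, −930], [93, 311]].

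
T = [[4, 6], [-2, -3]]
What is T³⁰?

T² = T (a projection; rank 1, trace 1), so T³⁰ = T.

[[4, 6], [-2, -3]]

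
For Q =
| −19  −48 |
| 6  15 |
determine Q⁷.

tr Q = −4 and det Q = 3, so the characteristic polynomial is λ² − (−4)λ + (3) with roots −3 and −1.
Eigenvectors give P = [[−3, 8], [1, −3]] with P⁻¹ = [[−3, −8], [−1, −3]], and Q = P·diag(−3, −1)·P⁻¹.
Then Q⁷ = P·diag(−2187, −1)·P⁻¹ = [[6561, −8], [−2187, 3]] · [[−3, −8], [−1, −3]] = [[−19675, −52464], [6558, 17487]].

[[−19675, −52464], [6558, 17487]]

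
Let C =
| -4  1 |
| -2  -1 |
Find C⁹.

[[-38854, 19171], [-38342, 18659]]

tr C = -5 and det C = 6, so the characteristic polynomial is λ² − (-5)λ + (6) with roots -3 and -2.
Eigenvectors give P = [[1, -1], [1, -2]] with P⁻¹ = [[2, -1], [1, -1]], and C = P·diag(-3, -2)·P⁻¹.
Then C⁹ = P·diag(-19683, -512)·P⁻¹ = [[-19683, 512], [-19683, 1024]] · [[2, -1], [1, -1]] = [[-38854, 19171], [-38342, 18659]].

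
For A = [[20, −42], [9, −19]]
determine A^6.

[[442, −882], [189, −377]]

tr A = 1 and det A = −2, so the characteristic polynomial is λ² − (1)λ + (−2) with roots −1 and 2.
Eigenvectors give P = [[2, 7], [1, 3]] with P⁻¹ = [[−3, 7], [1, −2]], and A = P·diag(−1, 2)·P⁻¹.
Then A^6 = P·diag(1, 64)·P⁻¹ = [[2, 448], [1, 192]] · [[−3, 7], [1, −2]] = [[442, −882], [189, −377]].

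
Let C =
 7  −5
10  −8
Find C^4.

tr C = −1 and det C = −6, so the characteristic polynomial is λ² − (−1)λ + (−6) with roots 2 and −3.
Eigenvectors give P = [[1, −1], [1, −2]] with P⁻¹ = [[2, −1], [1, −1]], and C = P·diag(2, −3)·P⁻¹.
Then C^4 = P·diag(16, 81)·P⁻¹ = [[16, −81], [16, −162]] · [[2, −1], [1, −1]] = [[−49, 65], [−130, 146]].

[[−49, 65], [−130, 146]]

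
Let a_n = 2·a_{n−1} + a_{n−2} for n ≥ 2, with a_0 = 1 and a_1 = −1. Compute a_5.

−17

With companion matrix B = [[2, 1], [1, 0]], [a_n, a_{n−1}]ᵀ = B·[a_{n−1}, a_{n−2}]ᵀ, so [a_5, a_4]ᵀ = B⁴·[a_1, a_0]ᵀ.
B⁴ = [[29, 12], [12, 5]], giving [a_5, a_4]ᵀ = [[−17], [−7]].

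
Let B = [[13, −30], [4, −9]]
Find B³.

tr B = 4 and det B = 3, so the characteristic polynomial is λ² − (4)λ + (3) with roots 3 and 1.
Eigenvectors give P = [[3, −5], [1, −2]] with P⁻¹ = [[2, −5], [1, −3]], and B = P·diag(3, 1)·P⁻¹.
Then B³ = P·diag(27, 1)·P⁻¹ = [[81, −5], [27, −2]] · [[2, −5], [1, −3]] = [[157, −390], [52, −129]].

[[157, −390], [52, −129]]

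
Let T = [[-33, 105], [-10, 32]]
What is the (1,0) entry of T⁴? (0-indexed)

130

tr T = -1 and det T = -6, so the characteristic polynomial is λ² − (-1)λ + (-6) with roots 2 and -3.
Eigenvectors give P = [[-3, -7], [-1, -2]] with P⁻¹ = [[2, -7], [-1, 3]], and T = P·diag(2, -3)·P⁻¹.
Then T⁴ = P·diag(16, 81)·P⁻¹ = [[-48, -567], [-16, -162]] · [[2, -7], [-1, 3]] = [[471, -1365], [130, -374]].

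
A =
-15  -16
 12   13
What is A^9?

[[-78735, -78736], [59052, 59053]]

tr A = -2 and det A = -3, so the characteristic polynomial is λ² − (-2)λ + (-3) with roots 1 and -3.
Eigenvectors give P = [[1, -4], [-1, 3]] with P⁻¹ = [[-3, -4], [-1, -1]], and A = P·diag(1, -3)·P⁻¹.
Then A^9 = P·diag(1, -19683)·P⁻¹ = [[1, 78732], [-1, -59049]] · [[-3, -4], [-1, -1]] = [[-78735, -78736], [59052, 59053]].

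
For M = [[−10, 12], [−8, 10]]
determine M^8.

[[256, 0], [0, 256]]

tr M = 0 and det M = −4, so the characteristic polynomial is λ² − (0)λ + (−4) with roots 2 and −2.
Eigenvectors give P = [[1, 3], [1, 2]] with P⁻¹ = [[−2, 3], [1, −1]], and M = P·diag(2, −2)·P⁻¹.
Then M^8 = P·diag(256, 256)·P⁻¹ = [[256, 768], [256, 512]] · [[−2, 3], [1, −1]] = [[256, 0], [0, 256]].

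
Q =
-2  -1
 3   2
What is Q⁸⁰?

[[1, 0], [0, 1]]

Q² = I (check: tr Q = 0 and det Q = -1), so Q⁸⁰ = I since 80 is even.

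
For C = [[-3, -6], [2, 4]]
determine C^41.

C² = C (a projection; rank 1, trace 1), so C^41 = C.

[[-3, -6], [2, 4]]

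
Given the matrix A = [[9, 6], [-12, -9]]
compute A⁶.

tr A = 0 and det A = -9, so the characteristic polynomial is λ² − (0)λ + (-9) with roots -3 and 3.
Eigenvectors give P = [[-1, -1], [2, 1]] with P⁻¹ = [[1, 1], [-2, -1]], and A = P·diag(-3, 3)·P⁻¹.
Then A⁶ = P·diag(729, 729)·P⁻¹ = [[-729, -729], [1458, 729]] · [[1, 1], [-2, -1]] = [[729, 0], [0, 729]].

[[729, 0], [0, 729]]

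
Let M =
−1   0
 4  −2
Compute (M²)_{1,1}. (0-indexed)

4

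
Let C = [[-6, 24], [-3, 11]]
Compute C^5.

[[-1656, 5064], [-633, 1931]]

tr C = 5 and det C = 6, so the characteristic polynomial is λ² − (5)λ + (6) with roots 2 and 3.
Eigenvectors give P = [[3, -8], [1, -3]] with P⁻¹ = [[3, -8], [1, -3]], and C = P·diag(2, 3)·P⁻¹.
Then C^5 = P·diag(32, 243)·P⁻¹ = [[96, -1944], [32, -729]] · [[3, -8], [1, -3]] = [[-1656, 5064], [-633, 1931]].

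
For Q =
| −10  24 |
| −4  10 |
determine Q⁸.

tr Q = 0 and det Q = −4, so the characteristic polynomial is λ² − (0)λ + (−4) with roots −2 and 2.
Eigenvectors give P = [[3, 2], [1, 1]] with P⁻¹ = [[1, −2], [−1, 3]], and Q = P·diag(−2, 2)·P⁻¹.
Then Q⁸ = P·diag(256, 256)·P⁻¹ = [[768, 512], [256, 256]] · [[1, −2], [−1, 3]] = [[256, 0], [0, 256]].

[[256, 0], [0, 256]]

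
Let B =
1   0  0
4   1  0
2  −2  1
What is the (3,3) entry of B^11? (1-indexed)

B = I + N where N = [[0, 0, 0], [4, 0, 0], [2, −2, 0]] is strictly lower-triangular, so N^3 = 0.
(I + N)^11 = I + 11·N + 55·N^2 = [[1, 0, 0], [44, 1, 0], [−418, −22, 1]].

1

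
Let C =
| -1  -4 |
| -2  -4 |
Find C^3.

C^2 = [[9, 20], [10, 24]]
C^3 = [[-49, -116], [-58, -136]]

[[-49, -116], [-58, -136]]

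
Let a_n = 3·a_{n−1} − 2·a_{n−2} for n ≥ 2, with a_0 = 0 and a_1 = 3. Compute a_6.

With companion matrix A = [[3, −2], [1, 0]], [a_n, a_{n−1}]ᵀ = A·[a_{n−1}, a_{n−2}]ᵀ, so [a_6, a_5]ᵀ = A⁵·[a_1, a_0]ᵀ.
A⁵ = [[63, −62], [31, −30]], giving [a_6, a_5]ᵀ = [[189], [93]].

189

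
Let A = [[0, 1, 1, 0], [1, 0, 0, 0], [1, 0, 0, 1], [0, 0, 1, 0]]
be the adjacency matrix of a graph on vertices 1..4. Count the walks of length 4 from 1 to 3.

The number of length-4 walks from vertex 1 to vertex 3 is entry (1,3) of A^4, where A is the adjacency matrix.
A^2 = [[2, 0, 0, 1], [0, 1, 1, 0], [0, 1, 2, 0], [1, 0, 0, 1]]
A^3 = [[0, 2, 3, 0], [2, 0, 0, 1], [3, 0, 0, 2], [0, 1, 2, 0]]
A^4 = [[5, 0, 0, 3], [0, 2, 3, 0], [0, 3, 5, 0], [3, 0, 0, 2]]

0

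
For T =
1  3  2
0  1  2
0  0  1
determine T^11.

[[1, 33, 352], [0, 1, 22], [0, 0, 1]]

T = I + N where N = [[0, 3, 2], [0, 0, 2], [0, 0, 0]] is strictly upper-triangular, so N^3 = 0.
(I + N)^11 = I + 11·N + 55·N^2 = [[1, 33, 352], [0, 1, 22], [0, 0, 1]].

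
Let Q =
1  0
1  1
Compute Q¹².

[[1, 0], [12, 1]]

Q = I + N where N = [[0, 0], [1, 0]] is strictly lower-triangular, so N² = 0.
(I + N)¹² = I + 12·N = [[1, 0], [12, 1]].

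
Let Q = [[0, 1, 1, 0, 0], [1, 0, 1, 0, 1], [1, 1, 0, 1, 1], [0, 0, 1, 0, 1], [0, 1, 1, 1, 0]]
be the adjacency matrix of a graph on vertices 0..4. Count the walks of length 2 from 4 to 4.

3

The number of length-2 walks from vertex 4 to vertex 4 is entry (4,4) of Q², where Q is the adjacency matrix.
Q² = [[2, 1, 1, 1, 2], [1, 3, 2, 2, 1], [1, 2, 4, 1, 2], [1, 2, 1, 2, 1], [2, 1, 2, 1, 3]]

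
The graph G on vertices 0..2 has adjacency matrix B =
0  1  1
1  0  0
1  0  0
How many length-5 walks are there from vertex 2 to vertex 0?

The number of length-5 walks from vertex 2 to vertex 0 is entry (2,0) of B⁵, where B is the adjacency matrix.
B² = [[2, 0, 0], [0, 1, 1], [0, 1, 1]]
B³ = [[0, 2, 2], [2, 0, 0], [2, 0, 0]]
B⁴ = [[4, 0, 0], [0, 2, 2], [0, 2, 2]]
B⁵ = [[0, 4, 4], [4, 0, 0], [4, 0, 0]]

4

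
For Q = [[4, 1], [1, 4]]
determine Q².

[[17, 8], [8, 17]]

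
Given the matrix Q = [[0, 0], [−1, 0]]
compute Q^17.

Q is strictly triangular, hence nilpotent: Q^2 = 0, so Q^17 = 0.

[[0, 0], [0, 0]]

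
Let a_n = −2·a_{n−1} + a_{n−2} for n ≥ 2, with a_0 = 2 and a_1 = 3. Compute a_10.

With companion matrix B = [[−2, 1], [1, 0]], [a_n, a_{n−1}]ᵀ = B·[a_{n−1}, a_{n−2}]ᵀ, so [a_10, a_9]ᵀ = B⁹·[a_1, a_0]ᵀ.
B⁹ = [[−2378, 985], [985, −408]], giving [a_10, a_9]ᵀ = [[−5164], [2139]].

−5164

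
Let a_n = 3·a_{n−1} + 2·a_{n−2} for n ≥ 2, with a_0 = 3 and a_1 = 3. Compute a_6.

2319

With companion matrix B = [[3, 2], [1, 0]], [a_n, a_{n−1}]ᵀ = B·[a_{n−1}, a_{n−2}]ᵀ, so [a_6, a_5]ᵀ = B⁵·[a_1, a_0]ᵀ.
B⁵ = [[495, 278], [139, 78]], giving [a_6, a_5]ᵀ = [[2319], [651]].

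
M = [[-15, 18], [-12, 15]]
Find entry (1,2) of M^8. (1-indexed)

tr M = 0 and det M = -9, so the characteristic polynomial is λ² − (0)λ + (-9) with roots 3 and -3.
Eigenvectors give P = [[1, 3], [1, 2]] with P⁻¹ = [[-2, 3], [1, -1]], and M = P·diag(3, -3)·P⁻¹.
Then M^8 = P·diag(6561, 6561)·P⁻¹ = [[6561, 19683], [6561, 13122]] · [[-2, 3], [1, -1]] = [[6561, 0], [0, 6561]].

0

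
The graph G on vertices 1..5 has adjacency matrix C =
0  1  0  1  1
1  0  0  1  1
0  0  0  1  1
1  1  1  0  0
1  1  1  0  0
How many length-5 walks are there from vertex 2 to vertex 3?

22

The number of length-5 walks from vertex 2 to vertex 3 is entry (2,3) of C^5, where C is the adjacency matrix.
C^2 = [[3, 2, 2, 1, 1], [2, 3, 2, 1, 1], [2, 2, 2, 0, 0], [1, 1, 0, 3, 3], [1, 1, 0, 3, 3]]
C^3 = [[4, 5, 2, 7, 7], [5, 4, 2, 7, 7], [2, 2, 0, 6, 6], [7, 7, 6, 2, 2], [7, 7, 6, 2, 2]]
C^4 = [[19, 18, 14, 11, 11], [18, 19, 14, 11, 11], [14, 14, 12, 4, 4], [11, 11, 4, 20, 20], [11, 11, 4, 20, 20]]
C^5 = [[40, 41, 22, 51, 51], [41, 40, 22, 51, 51], [22, 22, 8, 40, 40], [51, 51, 40, 26, 26], [51, 51, 40, 26, 26]]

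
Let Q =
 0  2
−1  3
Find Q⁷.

tr Q = 3 and det Q = 2, so the characteristic polynomial is λ² − (3)λ + (2) with roots 1 and 2.
Eigenvectors give P = [[2, 1], [1, 1]] with P⁻¹ = [[1, −1], [−1, 2]], and Q = P·diag(1, 2)·P⁻¹.
Then Q⁷ = P·diag(1, 128)·P⁻¹ = [[2, 128], [1, 128]] · [[1, −1], [−1, 2]] = [[−126, 254], [−127, 255]].

[[−126, 254], [−127, 255]]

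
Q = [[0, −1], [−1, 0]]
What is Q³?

Q² = I (check: tr Q = 0 and det Q = −1), so Q³ = Q since 3 is odd.

[[0, −1], [−1, 0]]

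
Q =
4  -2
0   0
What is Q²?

[[16, -8], [0, 0]]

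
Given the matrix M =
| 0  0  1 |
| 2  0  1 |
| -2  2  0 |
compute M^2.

[[-2, 2, 0], [-2, 2, 2], [4, 0, 0]]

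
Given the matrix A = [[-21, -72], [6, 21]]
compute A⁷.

tr A = 0 and det A = -9, so the characteristic polynomial is λ² − (0)λ + (-9) with roots -3 and 3.
Eigenvectors give P = [[4, -3], [-1, 1]] with P⁻¹ = [[1, 3], [1, 4]], and A = P·diag(-3, 3)·P⁻¹.
Then A⁷ = P·diag(-2187, 2187)·P⁻¹ = [[-8748, -6561], [2187, 2187]] · [[1, 3], [1, 4]] = [[-15309, -52488], [4374, 15309]].

[[-15309, -52488], [4374, 15309]]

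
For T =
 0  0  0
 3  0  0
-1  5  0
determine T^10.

[[0, 0, 0], [0, 0, 0], [0, 0, 0]]

T is strictly triangular, hence nilpotent: T^3 = 0, so T^10 = 0.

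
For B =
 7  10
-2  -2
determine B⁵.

tr B = 5 and det B = 6, so the characteristic polynomial is λ² − (5)λ + (6) with roots 3 and 2.
Eigenvectors give P = [[5, 2], [-2, -1]] with P⁻¹ = [[1, 2], [-2, -5]], and B = P·diag(3, 2)·P⁻¹.
Then B⁵ = P·diag(243, 32)·P⁻¹ = [[1215, 64], [-486, -32]] · [[1, 2], [-2, -5]] = [[1087, 2110], [-422, -812]].

[[1087, 2110], [-422, -812]]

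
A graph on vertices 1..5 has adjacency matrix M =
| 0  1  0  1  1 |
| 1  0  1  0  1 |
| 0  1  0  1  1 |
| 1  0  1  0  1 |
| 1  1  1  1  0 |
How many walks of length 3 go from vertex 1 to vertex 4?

The number of length-3 walks from vertex 1 to vertex 4 is entry (1,4) of M^3, where M is the adjacency matrix.
M^2 = [[3, 1, 3, 1, 2], [1, 3, 1, 3, 2], [3, 1, 3, 1, 2], [1, 3, 1, 3, 2], [2, 2, 2, 2, 4]]
M^3 = [[4, 8, 4, 8, 8], [8, 4, 8, 4, 8], [4, 8, 4, 8, 8], [8, 4, 8, 4, 8], [8, 8, 8, 8, 8]]

8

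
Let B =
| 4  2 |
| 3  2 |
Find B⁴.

[[700, 384], [576, 316]]

B² = [[22, 12], [18, 10]]
B³ = [[124, 68], [102, 56]]
B⁴ = [[700, 384], [576, 316]]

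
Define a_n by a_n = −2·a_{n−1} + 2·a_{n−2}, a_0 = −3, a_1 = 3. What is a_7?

1704

With companion matrix A = [[−2, 2], [1, 0]], [a_n, a_{n−1}]ᵀ = A·[a_{n−1}, a_{n−2}]ᵀ, so [a_7, a_6]ᵀ = A⁶·[a_1, a_0]ᵀ.
A⁶ = [[328, −240], [−120, 88]], giving [a_7, a_6]ᵀ = [[1704], [−624]].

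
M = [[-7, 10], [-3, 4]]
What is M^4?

tr M = -3 and det M = 2, so the characteristic polynomial is λ² − (-3)λ + (2) with roots -1 and -2.
Eigenvectors give P = [[5, 2], [3, 1]] with P⁻¹ = [[-1, 2], [3, -5]], and M = P·diag(-1, -2)·P⁻¹.
Then M^4 = P·diag(1, 16)·P⁻¹ = [[5, 32], [3, 16]] · [[-1, 2], [3, -5]] = [[91, -150], [45, -74]].

[[91, -150], [45, -74]]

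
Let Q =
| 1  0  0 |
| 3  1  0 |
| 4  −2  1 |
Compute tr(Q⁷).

3

Q = I + N where N = [[0, 0, 0], [3, 0, 0], [4, −2, 0]] is strictly lower-triangular, so N³ = 0.
(I + N)⁷ = I + 7·N + 21·N² = [[1, 0, 0], [21, 1, 0], [−98, −14, 1]].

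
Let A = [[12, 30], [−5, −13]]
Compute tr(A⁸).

6817

tr A = −1 and det A = −6, so the characteristic polynomial is λ² − (−1)λ + (−6) with roots 2 and −3.
Eigenvectors give P = [[−3, −2], [1, 1]] with P⁻¹ = [[−1, −2], [1, 3]], and A = P·diag(2, −3)·P⁻¹.
Then A⁸ = P·diag(256, 6561)·P⁻¹ = [[−768, −13122], [256, 6561]] · [[−1, −2], [1, 3]] = [[−12354, −37830], [6305, 19171]].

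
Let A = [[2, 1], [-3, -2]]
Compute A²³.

A² = I (check: tr A = 0 and det A = -1), so A²³ = A since 23 is odd.

[[2, 1], [-3, -2]]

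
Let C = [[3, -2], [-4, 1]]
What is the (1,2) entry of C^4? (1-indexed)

C^2 = [[17, -8], [-16, 9]]
C^3 = [[83, -42], [-84, 41]]
C^4 = [[417, -208], [-416, 209]]

-208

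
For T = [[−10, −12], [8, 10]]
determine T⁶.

[[64, 0], [0, 64]]

tr T = 0 and det T = −4, so the characteristic polynomial is λ² − (0)λ + (−4) with roots 2 and −2.
Eigenvectors give P = [[−1, 3], [1, −2]] with P⁻¹ = [[2, 3], [1, 1]], and T = P·diag(2, −2)·P⁻¹.
Then T⁶ = P·diag(64, 64)·P⁻¹ = [[−64, 192], [64, −128]] · [[2, 3], [1, 1]] = [[64, 0], [0, 64]].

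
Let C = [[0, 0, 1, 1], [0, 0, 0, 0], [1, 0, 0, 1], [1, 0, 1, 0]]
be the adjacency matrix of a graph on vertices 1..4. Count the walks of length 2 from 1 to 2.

0

The number of length-2 walks from vertex 1 to vertex 2 is entry (1,2) of C^2, where C is the adjacency matrix.
C^2 = [[2, 0, 1, 1], [0, 0, 0, 0], [1, 0, 2, 1], [1, 0, 1, 2]]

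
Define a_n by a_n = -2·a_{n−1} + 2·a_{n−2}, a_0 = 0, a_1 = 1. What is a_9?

2448

With companion matrix C = [[-2, 2], [1, 0]], [a_n, a_{n−1}]ᵀ = C·[a_{n−1}, a_{n−2}]ᵀ, so [a_9, a_8]ᵀ = C⁸·[a_1, a_0]ᵀ.
C⁸ = [[2448, -1792], [-896, 656]], giving [a_9, a_8]ᵀ = [[2448], [-896]].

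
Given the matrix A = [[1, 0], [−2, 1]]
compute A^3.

[[1, 0], [−6, 1]]

A = I + N where N = [[0, 0], [−2, 0]] is strictly lower-triangular, so N^2 = 0.
(I + N)^3 = I + 3·N = [[1, 0], [−6, 1]].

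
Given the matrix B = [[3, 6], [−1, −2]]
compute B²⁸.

B² = B (a projection; rank 1, trace 1), so B²⁸ = B.

[[3, 6], [−1, −2]]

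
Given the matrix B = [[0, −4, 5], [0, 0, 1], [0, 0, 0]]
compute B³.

[[0, 0, 0], [0, 0, 0], [0, 0, 0]]

B is strictly triangular, hence nilpotent: B³ = 0, so B³ = 0.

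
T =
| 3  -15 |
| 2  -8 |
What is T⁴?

[[-309, 975], [-130, 406]]

tr T = -5 and det T = 6, so the characteristic polynomial is λ² − (-5)λ + (6) with roots -2 and -3.
Eigenvectors give P = [[3, -5], [1, -2]] with P⁻¹ = [[2, -5], [1, -3]], and T = P·diag(-2, -3)·P⁻¹.
Then T⁴ = P·diag(16, 81)·P⁻¹ = [[48, -405], [16, -162]] · [[2, -5], [1, -3]] = [[-309, 975], [-130, 406]].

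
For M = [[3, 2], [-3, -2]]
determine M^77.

[[3, 2], [-3, -2]]

M² = M (a projection; rank 1, trace 1), so M^77 = M.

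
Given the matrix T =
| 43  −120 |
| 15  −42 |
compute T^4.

[[601, −1560], [195, −504]]

tr T = 1 and det T = −6, so the characteristic polynomial is λ² − (1)λ + (−6) with roots −2 and 3.
Eigenvectors give P = [[−8, 3], [−3, 1]] with P⁻¹ = [[1, −3], [3, −8]], and T = P·diag(−2, 3)·P⁻¹.
Then T^4 = P·diag(16, 81)·P⁻¹ = [[−128, 243], [−48, 81]] · [[1, −3], [3, −8]] = [[601, −1560], [195, −504]].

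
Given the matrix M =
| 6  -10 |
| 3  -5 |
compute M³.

M² = M (a projection; rank 1, trace 1), so M³ = M.

[[6, -10], [3, -5]]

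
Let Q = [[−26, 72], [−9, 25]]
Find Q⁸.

[[2296, −6120], [765, −2039]]

tr Q = −1 and det Q = −2, so the characteristic polynomial is λ² − (−1)λ + (−2) with roots 1 and −2.
Eigenvectors give P = [[−8, 3], [−3, 1]] with P⁻¹ = [[1, −3], [3, −8]], and Q = P·diag(1, −2)·P⁻¹.
Then Q⁸ = P·diag(1, 256)·P⁻¹ = [[−8, 768], [−3, 256]] · [[1, −3], [3, −8]] = [[2296, −6120], [765, −2039]].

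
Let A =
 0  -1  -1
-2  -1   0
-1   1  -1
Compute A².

[[3, 0, 1], [2, 3, 2], [-1, -1, 2]]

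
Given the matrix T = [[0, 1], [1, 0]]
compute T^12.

T² = I (check: tr T = 0 and det T = −1), so T^12 = I since 12 is even.

[[1, 0], [0, 1]]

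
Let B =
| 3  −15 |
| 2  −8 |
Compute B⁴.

tr B = −5 and det B = 6, so the characteristic polynomial is λ² − (−5)λ + (6) with roots −3 and −2.
Eigenvectors give P = [[5, 3], [2, 1]] with P⁻¹ = [[−1, 3], [2, −5]], and B = P·diag(−3, −2)·P⁻¹.
Then B⁴ = P·diag(81, 16)·P⁻¹ = [[405, 48], [162, 16]] · [[−1, 3], [2, −5]] = [[−309, 975], [−130, 406]].

[[−309, 975], [−130, 406]]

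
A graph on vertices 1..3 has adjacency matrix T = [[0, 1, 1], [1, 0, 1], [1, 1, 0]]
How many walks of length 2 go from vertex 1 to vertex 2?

The number of length-2 walks from vertex 1 to vertex 2 is entry (1,2) of T^2, where T is the adjacency matrix.
T^2 = [[2, 1, 1], [1, 2, 1], [1, 1, 2]]

1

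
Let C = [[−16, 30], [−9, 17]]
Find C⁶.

tr C = 1 and det C = −2, so the characteristic polynomial is λ² − (1)λ + (−2) with roots 2 and −1.
Eigenvectors give P = [[5, 2], [3, 1]] with P⁻¹ = [[−1, 2], [3, −5]], and C = P·diag(2, −1)·P⁻¹.
Then C⁶ = P·diag(64, 1)·P⁻¹ = [[320, 2], [192, 1]] · [[−1, 2], [3, −5]] = [[−314, 630], [−189, 379]].

[[−314, 630], [−189, 379]]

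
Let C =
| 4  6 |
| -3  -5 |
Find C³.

[[10, 18], [-9, -17]]

tr C = -1 and det C = -2, so the characteristic polynomial is λ² − (-1)λ + (-2) with roots 1 and -2.
Eigenvectors give P = [[-2, -1], [1, 1]] with P⁻¹ = [[-1, -1], [1, 2]], and C = P·diag(1, -2)·P⁻¹.
Then C³ = P·diag(1, -8)·P⁻¹ = [[-2, 8], [1, -8]] · [[-1, -1], [1, 2]] = [[10, 18], [-9, -17]].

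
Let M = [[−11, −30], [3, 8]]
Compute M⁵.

[[−311, −930], [93, 278]]

tr M = −3 and det M = 2, so the characteristic polynomial is λ² − (−3)λ + (2) with roots −2 and −1.
Eigenvectors give P = [[10, −3], [−3, 1]] with P⁻¹ = [[1, 3], [3, 10]], and M = P·diag(−2, −1)·P⁻¹.
Then M⁵ = P·diag(−32, −1)·P⁻¹ = [[−320, 3], [96, −1]] · [[1, 3], [3, 10]] = [[−311, −930], [93, 278]].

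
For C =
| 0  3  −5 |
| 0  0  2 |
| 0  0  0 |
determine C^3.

[[0, 0, 0], [0, 0, 0], [0, 0, 0]]

C is strictly triangular, hence nilpotent: C^3 = 0, so C^3 = 0.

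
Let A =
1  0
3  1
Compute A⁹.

[[1, 0], [27, 1]]

A = I + N where N = [[0, 0], [3, 0]] is strictly lower-triangular, so N² = 0.
(I + N)⁹ = I + 9·N = [[1, 0], [27, 1]].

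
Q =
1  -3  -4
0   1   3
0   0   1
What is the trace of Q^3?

Q = I + N where N = [[0, -3, -4], [0, 0, 3], [0, 0, 0]] is strictly upper-triangular, so N^3 = 0.
(I + N)^3 = I + 3·N + 3·N^2 = [[1, -9, -39], [0, 1, 9], [0, 0, 1]].

3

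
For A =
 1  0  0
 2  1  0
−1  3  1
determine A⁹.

A = I + N where N = [[0, 0, 0], [2, 0, 0], [−1, 3, 0]] is strictly lower-triangular, so N³ = 0.
(I + N)⁹ = I + 9·N + 36·N² = [[1, 0, 0], [18, 1, 0], [207, 27, 1]].

[[1, 0, 0], [18, 1, 0], [207, 27, 1]]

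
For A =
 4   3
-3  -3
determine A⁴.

A² = [[7, 3], [-3, 0]]
A³ = [[19, 12], [-12, -9]]
A⁴ = [[40, 21], [-21, -9]]

[[40, 21], [-21, -9]]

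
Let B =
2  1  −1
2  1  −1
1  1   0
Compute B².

[[5, 2, −3], [5, 2, −3], [4, 2, −2]]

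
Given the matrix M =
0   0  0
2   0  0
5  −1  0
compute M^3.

M is strictly triangular, hence nilpotent: M^3 = 0, so M^3 = 0.

[[0, 0, 0], [0, 0, 0], [0, 0, 0]]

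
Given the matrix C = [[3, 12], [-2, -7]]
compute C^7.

[[4371, 13116], [-2186, -6559]]

tr C = -4 and det C = 3, so the characteristic polynomial is λ² − (-4)λ + (3) with roots -3 and -1.
Eigenvectors give P = [[-2, 3], [1, -1]] with P⁻¹ = [[1, 3], [1, 2]], and C = P·diag(-3, -1)·P⁻¹.
Then C^7 = P·diag(-2187, -1)·P⁻¹ = [[4374, -3], [-2187, 1]] · [[1, 3], [1, 2]] = [[4371, 13116], [-2186, -6559]].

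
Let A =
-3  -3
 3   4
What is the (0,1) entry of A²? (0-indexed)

-3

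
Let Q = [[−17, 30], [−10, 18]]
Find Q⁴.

tr Q = 1 and det Q = −6, so the characteristic polynomial is λ² − (1)λ + (−6) with roots −2 and 3.
Eigenvectors give P = [[2, −3], [1, −2]] with P⁻¹ = [[2, −3], [1, −2]], and Q = P·diag(−2, 3)·P⁻¹.
Then Q⁴ = P·diag(16, 81)·P⁻¹ = [[32, −243], [16, −162]] · [[2, −3], [1, −2]] = [[−179, 390], [−130, 276]].

[[−179, 390], [−130, 276]]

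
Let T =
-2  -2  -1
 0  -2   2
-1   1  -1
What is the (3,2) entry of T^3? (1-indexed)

0

T^2 = [[5, 7, -1], [-2, 6, -6], [3, -1, 4]]
T^3 = [[-9, -25, 10], [10, -14, 20], [-10, 0, -9]]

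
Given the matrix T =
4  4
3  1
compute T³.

T² = [[28, 20], [15, 13]]
T³ = [[172, 132], [99, 73]]

[[172, 132], [99, 73]]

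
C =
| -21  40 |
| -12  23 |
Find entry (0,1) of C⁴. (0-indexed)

tr C = 2 and det C = -3, so the characteristic polynomial is λ² − (2)λ + (-3) with roots -1 and 3.
Eigenvectors give P = [[2, -5], [1, -3]] with P⁻¹ = [[3, -5], [1, -2]], and C = P·diag(-1, 3)·P⁻¹.
Then C⁴ = P·diag(1, 81)·P⁻¹ = [[2, -405], [1, -243]] · [[3, -5], [1, -2]] = [[-399, 800], [-240, 481]].

800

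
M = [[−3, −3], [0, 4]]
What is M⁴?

M² = [[9, −3], [0, 16]]
M³ = [[−27, −39], [0, 64]]
M⁴ = [[81, −75], [0, 256]]

[[81, −75], [0, 256]]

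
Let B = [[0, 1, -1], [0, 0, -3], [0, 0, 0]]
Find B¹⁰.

[[0, 0, 0], [0, 0, 0], [0, 0, 0]]

B is strictly triangular, hence nilpotent: B³ = 0, so B¹⁰ = 0.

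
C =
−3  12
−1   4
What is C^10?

C² = C (a projection; rank 1, trace 1), so C^10 = C.

[[−3, 12], [−1, 4]]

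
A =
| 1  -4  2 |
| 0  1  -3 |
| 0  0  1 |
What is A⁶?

A = I + N where N = [[0, -4, 2], [0, 0, -3], [0, 0, 0]] is strictly upper-triangular, so N³ = 0.
(I + N)⁶ = I + 6·N + 15·N² = [[1, -24, 192], [0, 1, -18], [0, 0, 1]].

[[1, -24, 192], [0, 1, -18], [0, 0, 1]]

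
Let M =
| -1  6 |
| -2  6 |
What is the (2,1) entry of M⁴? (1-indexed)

tr M = 5 and det M = 6, so the characteristic polynomial is λ² − (5)λ + (6) with roots 2 and 3.
Eigenvectors give P = [[2, 3], [1, 2]] with P⁻¹ = [[2, -3], [-1, 2]], and M = P·diag(2, 3)·P⁻¹.
Then M⁴ = P·diag(16, 81)·P⁻¹ = [[32, 243], [16, 162]] · [[2, -3], [-1, 2]] = [[-179, 390], [-130, 276]].

-130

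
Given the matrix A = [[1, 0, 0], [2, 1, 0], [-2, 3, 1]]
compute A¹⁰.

A = I + N where N = [[0, 0, 0], [2, 0, 0], [-2, 3, 0]] is strictly lower-triangular, so N³ = 0.
(I + N)¹⁰ = I + 10·N + 45·N² = [[1, 0, 0], [20, 1, 0], [250, 30, 1]].

[[1, 0, 0], [20, 1, 0], [250, 30, 1]]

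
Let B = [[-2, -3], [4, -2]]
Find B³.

B² = [[-8, 12], [-16, -8]]
B³ = [[64, 0], [0, 64]]

[[64, 0], [0, 64]]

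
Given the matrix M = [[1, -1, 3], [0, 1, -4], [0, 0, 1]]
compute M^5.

[[1, -5, 55], [0, 1, -20], [0, 0, 1]]

M = I + N where N = [[0, -1, 3], [0, 0, -4], [0, 0, 0]] is strictly upper-triangular, so N^3 = 0.
(I + N)^5 = I + 5·N + 10·N^2 = [[1, -5, 55], [0, 1, -20], [0, 0, 1]].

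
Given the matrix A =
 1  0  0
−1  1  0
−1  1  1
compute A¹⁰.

A = I + N where N = [[0, 0, 0], [−1, 0, 0], [−1, 1, 0]] is strictly lower-triangular, so N³ = 0.
(I + N)¹⁰ = I + 10·N + 45·N² = [[1, 0, 0], [−10, 1, 0], [−55, 10, 1]].

[[1, 0, 0], [−10, 1, 0], [−55, 10, 1]]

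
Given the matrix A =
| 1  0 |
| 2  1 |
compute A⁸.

A = I + N where N = [[0, 0], [2, 0]] is strictly lower-triangular, so N² = 0.
(I + N)⁸ = I + 8·N = [[1, 0], [16, 1]].

[[1, 0], [16, 1]]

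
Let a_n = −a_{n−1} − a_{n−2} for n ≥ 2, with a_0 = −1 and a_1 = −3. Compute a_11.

4

With companion matrix C = [[−1, −1], [1, 0]], [a_n, a_{n−1}]ᵀ = C·[a_{n−1}, a_{n−2}]ᵀ, so [a_11, a_10]ᵀ = C¹⁰·[a_1, a_0]ᵀ.
C¹⁰ = [[−1, −1], [1, 0]], giving [a_11, a_10]ᵀ = [[4], [−3]].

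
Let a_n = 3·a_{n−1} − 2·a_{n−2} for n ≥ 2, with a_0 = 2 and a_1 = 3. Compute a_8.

With companion matrix A = [[3, −2], [1, 0]], [a_n, a_{n−1}]ᵀ = A·[a_{n−1}, a_{n−2}]ᵀ, so [a_8, a_7]ᵀ = A⁷·[a_1, a_0]ᵀ.
A⁷ = [[255, −254], [127, −126]], giving [a_8, a_7]ᵀ = [[257], [129]].

257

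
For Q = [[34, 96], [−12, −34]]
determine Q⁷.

tr Q = 0 and det Q = −4, so the characteristic polynomial is λ² − (0)λ + (−4) with roots 2 and −2.
Eigenvectors give P = [[−3, −8], [1, 3]] with P⁻¹ = [[−3, −8], [1, 3]], and Q = P·diag(2, −2)·P⁻¹.
Then Q⁷ = P·diag(128, −128)·P⁻¹ = [[−384, 1024], [128, −384]] · [[−3, −8], [1, 3]] = [[2176, 6144], [−768, −2176]].

[[2176, 6144], [−768, −2176]]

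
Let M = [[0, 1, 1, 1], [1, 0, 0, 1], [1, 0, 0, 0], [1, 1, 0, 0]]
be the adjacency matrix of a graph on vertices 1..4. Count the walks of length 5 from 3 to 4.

6

The number of length-5 walks from vertex 3 to vertex 4 is entry (3,4) of M⁵, where M is the adjacency matrix.
M² = [[3, 1, 0, 1], [1, 2, 1, 1], [0, 1, 1, 1], [1, 1, 1, 2]]
M³ = [[2, 4, 3, 4], [4, 2, 1, 3], [3, 1, 0, 1], [4, 3, 1, 2]]
M⁴ = [[11, 6, 2, 6], [6, 7, 4, 6], [2, 4, 3, 4], [6, 6, 4, 7]]
M⁵ = [[14, 17, 11, 17], [17, 12, 6, 13], [11, 6, 2, 6], [17, 13, 6, 12]]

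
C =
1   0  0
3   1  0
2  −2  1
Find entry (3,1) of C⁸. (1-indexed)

−152

C = I + N where N = [[0, 0, 0], [3, 0, 0], [2, −2, 0]] is strictly lower-triangular, so N³ = 0.
(I + N)⁸ = I + 8·N + 28·N² = [[1, 0, 0], [24, 1, 0], [−152, −16, 1]].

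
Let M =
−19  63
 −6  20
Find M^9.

[[−3079, 10773], [−1026, 3590]]

tr M = 1 and det M = −2, so the characteristic polynomial is λ² − (1)λ + (−2) with roots −1 and 2.
Eigenvectors give P = [[7, 3], [2, 1]] with P⁻¹ = [[1, −3], [−2, 7]], and M = P·diag(−1, 2)·P⁻¹.
Then M^9 = P·diag(−1, 512)·P⁻¹ = [[−7, 1536], [−2, 512]] · [[1, −3], [−2, 7]] = [[−3079, 10773], [−1026, 3590]].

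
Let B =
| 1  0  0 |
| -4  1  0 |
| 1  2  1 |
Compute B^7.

[[1, 0, 0], [-28, 1, 0], [-161, 14, 1]]

B = I + N where N = [[0, 0, 0], [-4, 0, 0], [1, 2, 0]] is strictly lower-triangular, so N^3 = 0.
(I + N)^7 = I + 7·N + 21·N^2 = [[1, 0, 0], [-28, 1, 0], [-161, 14, 1]].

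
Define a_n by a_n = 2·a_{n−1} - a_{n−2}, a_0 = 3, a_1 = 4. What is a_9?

12

With companion matrix T = [[2, -1], [1, 0]], [a_n, a_{n−1}]ᵀ = T·[a_{n−1}, a_{n−2}]ᵀ, so [a_9, a_8]ᵀ = T⁸·[a_1, a_0]ᵀ.
T⁸ = [[9, -8], [8, -7]], giving [a_9, a_8]ᵀ = [[12], [11]].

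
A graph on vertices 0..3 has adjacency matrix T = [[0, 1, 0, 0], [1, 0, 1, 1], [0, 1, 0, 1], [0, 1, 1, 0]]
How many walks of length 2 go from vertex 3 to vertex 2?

1

The number of length-2 walks from vertex 3 to vertex 2 is entry (3,2) of T², where T is the adjacency matrix.
T² = [[1, 0, 1, 1], [0, 3, 1, 1], [1, 1, 2, 1], [1, 1, 1, 2]]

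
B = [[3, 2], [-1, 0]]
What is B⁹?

[[1023, 1022], [-511, -510]]

tr B = 3 and det B = 2, so the characteristic polynomial is λ² − (3)λ + (2) with roots 2 and 1.
Eigenvectors give P = [[-2, 1], [1, -1]] with P⁻¹ = [[-1, -1], [-1, -2]], and B = P·diag(2, 1)·P⁻¹.
Then B⁹ = P·diag(512, 1)·P⁻¹ = [[-1024, 1], [512, -1]] · [[-1, -1], [-1, -2]] = [[1023, 1022], [-511, -510]].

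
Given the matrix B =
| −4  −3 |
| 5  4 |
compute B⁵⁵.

[[−4, −3], [5, 4]]

B² = I (check: tr B = 0 and det B = −1), so B⁵⁵ = B since 55 is odd.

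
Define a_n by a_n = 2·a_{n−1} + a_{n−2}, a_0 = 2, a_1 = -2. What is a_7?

With companion matrix C = [[2, 1], [1, 0]], [a_n, a_{n−1}]ᵀ = C·[a_{n−1}, a_{n−2}]ᵀ, so [a_7, a_6]ᵀ = C⁶·[a_1, a_0]ᵀ.
C⁶ = [[169, 70], [70, 29]], giving [a_7, a_6]ᵀ = [[-198], [-82]].

-198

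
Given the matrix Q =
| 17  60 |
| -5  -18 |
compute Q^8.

tr Q = -1 and det Q = -6, so the characteristic polynomial is λ² − (-1)λ + (-6) with roots 2 and -3.
Eigenvectors give P = [[-4, 3], [1, -1]] with P⁻¹ = [[-1, -3], [-1, -4]], and Q = P·diag(2, -3)·P⁻¹.
Then Q^8 = P·diag(256, 6561)·P⁻¹ = [[-1024, 19683], [256, -6561]] · [[-1, -3], [-1, -4]] = [[-18659, -75660], [6305, 25476]].

[[-18659, -75660], [6305, 25476]]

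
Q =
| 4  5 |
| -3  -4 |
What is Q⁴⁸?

[[1, 0], [0, 1]]

Q² = I (check: tr Q = 0 and det Q = -1), so Q⁴⁸ = I since 48 is even.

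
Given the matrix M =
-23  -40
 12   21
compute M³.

tr M = -2 and det M = -3, so the characteristic polynomial is λ² − (-2)λ + (-3) with roots 1 and -3.
Eigenvectors give P = [[-5, -2], [3, 1]] with P⁻¹ = [[1, 2], [-3, -5]], and M = P·diag(1, -3)·P⁻¹.
Then M³ = P·diag(1, -27)·P⁻¹ = [[-5, 54], [3, -27]] · [[1, 2], [-3, -5]] = [[-167, -280], [84, 141]].

[[-167, -280], [84, 141]]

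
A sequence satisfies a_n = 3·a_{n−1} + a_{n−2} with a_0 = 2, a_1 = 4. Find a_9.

59734

With companion matrix A = [[3, 1], [1, 0]], [a_n, a_{n−1}]ᵀ = A·[a_{n−1}, a_{n−2}]ᵀ, so [a_9, a_8]ᵀ = A^8·[a_1, a_0]ᵀ.
A^8 = [[12970, 3927], [3927, 1189]], giving [a_9, a_8]ᵀ = [[59734], [18086]].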